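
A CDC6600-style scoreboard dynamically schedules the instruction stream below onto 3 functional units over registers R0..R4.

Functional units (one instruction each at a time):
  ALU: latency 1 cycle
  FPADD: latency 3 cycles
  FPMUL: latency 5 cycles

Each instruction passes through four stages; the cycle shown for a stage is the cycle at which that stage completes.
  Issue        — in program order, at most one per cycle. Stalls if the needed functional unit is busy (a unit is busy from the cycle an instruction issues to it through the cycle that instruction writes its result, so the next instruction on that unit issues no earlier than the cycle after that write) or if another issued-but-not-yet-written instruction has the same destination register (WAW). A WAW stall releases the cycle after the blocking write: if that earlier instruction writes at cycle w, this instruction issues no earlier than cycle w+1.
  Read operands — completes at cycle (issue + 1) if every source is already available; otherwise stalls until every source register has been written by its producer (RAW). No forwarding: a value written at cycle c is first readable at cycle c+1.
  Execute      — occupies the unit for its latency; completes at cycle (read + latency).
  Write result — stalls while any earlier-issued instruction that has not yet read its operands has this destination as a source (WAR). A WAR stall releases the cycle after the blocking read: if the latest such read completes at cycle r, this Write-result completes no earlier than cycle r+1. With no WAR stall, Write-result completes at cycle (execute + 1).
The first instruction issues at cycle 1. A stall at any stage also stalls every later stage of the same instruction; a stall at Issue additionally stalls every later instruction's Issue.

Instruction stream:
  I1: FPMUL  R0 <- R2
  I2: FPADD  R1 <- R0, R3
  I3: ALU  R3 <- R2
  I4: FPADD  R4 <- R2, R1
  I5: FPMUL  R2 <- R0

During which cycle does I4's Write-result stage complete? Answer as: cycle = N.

[1] I1 issues→FPMUL
[2] I1 reads, I2 issues→FPADD
[3] I3 issues→ALU
[4] I3 reads
[5] I3 exec-done
[7] I1 exec-done
[8] I1 writes R0
[9] I2 reads
[10] I3 writes R3
[12] I2 exec-done
[13] I2 writes R1
[14] I4 issues→FPADD
[15] I4 reads, I5 issues→FPMUL
[16] I5 reads
[18] I4 exec-done
[19] I4 writes R4
[21] I5 exec-done
[22] I5 writes R2

cycle = 19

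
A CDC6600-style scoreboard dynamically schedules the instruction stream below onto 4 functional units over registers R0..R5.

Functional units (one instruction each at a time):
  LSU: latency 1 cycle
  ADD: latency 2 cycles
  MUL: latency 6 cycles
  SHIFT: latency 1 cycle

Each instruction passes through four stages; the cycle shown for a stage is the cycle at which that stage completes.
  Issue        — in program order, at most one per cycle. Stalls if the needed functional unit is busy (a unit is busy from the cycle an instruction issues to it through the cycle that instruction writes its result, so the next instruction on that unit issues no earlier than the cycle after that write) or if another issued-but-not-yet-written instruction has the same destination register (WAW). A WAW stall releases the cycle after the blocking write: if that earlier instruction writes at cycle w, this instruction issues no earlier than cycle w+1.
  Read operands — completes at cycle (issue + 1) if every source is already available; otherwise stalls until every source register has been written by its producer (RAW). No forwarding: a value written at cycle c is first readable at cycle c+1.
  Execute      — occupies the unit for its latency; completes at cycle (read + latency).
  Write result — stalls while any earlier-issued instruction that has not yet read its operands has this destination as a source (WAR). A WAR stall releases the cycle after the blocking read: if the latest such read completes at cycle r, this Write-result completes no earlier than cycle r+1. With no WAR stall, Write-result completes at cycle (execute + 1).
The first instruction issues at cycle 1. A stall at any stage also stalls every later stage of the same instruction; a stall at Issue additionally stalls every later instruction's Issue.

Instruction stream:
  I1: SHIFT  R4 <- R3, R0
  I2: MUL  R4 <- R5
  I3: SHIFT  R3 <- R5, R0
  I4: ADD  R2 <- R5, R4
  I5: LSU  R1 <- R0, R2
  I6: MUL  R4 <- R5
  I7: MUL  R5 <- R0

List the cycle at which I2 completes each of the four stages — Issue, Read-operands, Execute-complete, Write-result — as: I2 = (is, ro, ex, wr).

[I1] 1/2/3/4
[I2] 5/6/12/13  (WAW R4: wait I1 write@4)
[I3] 6/7/8/9
[I4] 7/14/16/17  (RAW R4: wait I2 write@13)
[I5] 8/18/19/20  (RAW R2: wait I4 write@17)
[I6] 14/15/21/22  (struct: MUL busy until I2 writes@13)
[I7] 23/24/30/31  (struct: MUL busy until I6 writes@22)

I2 = (5, 6, 12, 13)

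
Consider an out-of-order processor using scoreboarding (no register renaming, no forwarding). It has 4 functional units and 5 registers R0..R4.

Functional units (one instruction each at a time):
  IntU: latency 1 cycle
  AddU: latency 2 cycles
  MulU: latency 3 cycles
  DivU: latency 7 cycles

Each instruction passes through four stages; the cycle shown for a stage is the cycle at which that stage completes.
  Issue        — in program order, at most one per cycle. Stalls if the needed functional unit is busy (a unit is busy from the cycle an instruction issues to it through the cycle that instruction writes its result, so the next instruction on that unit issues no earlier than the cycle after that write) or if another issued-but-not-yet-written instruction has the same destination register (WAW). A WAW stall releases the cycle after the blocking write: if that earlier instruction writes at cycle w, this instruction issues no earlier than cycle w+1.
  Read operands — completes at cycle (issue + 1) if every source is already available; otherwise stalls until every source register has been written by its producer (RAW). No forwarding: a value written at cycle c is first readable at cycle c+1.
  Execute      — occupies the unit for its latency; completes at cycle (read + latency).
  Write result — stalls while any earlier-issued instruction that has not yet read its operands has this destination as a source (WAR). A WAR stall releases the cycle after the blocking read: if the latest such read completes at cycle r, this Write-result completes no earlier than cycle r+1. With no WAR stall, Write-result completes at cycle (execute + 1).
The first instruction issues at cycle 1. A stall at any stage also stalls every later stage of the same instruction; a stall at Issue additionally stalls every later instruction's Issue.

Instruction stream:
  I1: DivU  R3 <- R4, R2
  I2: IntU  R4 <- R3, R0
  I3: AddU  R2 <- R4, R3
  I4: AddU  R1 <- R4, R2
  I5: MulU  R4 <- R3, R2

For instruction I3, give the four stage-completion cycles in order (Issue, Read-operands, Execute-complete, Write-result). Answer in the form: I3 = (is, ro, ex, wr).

[I1] 1/2/9/10
[I2] 2/11/12/13  (RAW R3: wait I1 write@10)
[I3] 3/14/16/17  (RAW R4: wait I2 write@13)
[I4] 18/19/21/22  (struct: AddU busy until I3 writes@17)
[I5] 19/20/23/24

I3 = (3, 14, 16, 17)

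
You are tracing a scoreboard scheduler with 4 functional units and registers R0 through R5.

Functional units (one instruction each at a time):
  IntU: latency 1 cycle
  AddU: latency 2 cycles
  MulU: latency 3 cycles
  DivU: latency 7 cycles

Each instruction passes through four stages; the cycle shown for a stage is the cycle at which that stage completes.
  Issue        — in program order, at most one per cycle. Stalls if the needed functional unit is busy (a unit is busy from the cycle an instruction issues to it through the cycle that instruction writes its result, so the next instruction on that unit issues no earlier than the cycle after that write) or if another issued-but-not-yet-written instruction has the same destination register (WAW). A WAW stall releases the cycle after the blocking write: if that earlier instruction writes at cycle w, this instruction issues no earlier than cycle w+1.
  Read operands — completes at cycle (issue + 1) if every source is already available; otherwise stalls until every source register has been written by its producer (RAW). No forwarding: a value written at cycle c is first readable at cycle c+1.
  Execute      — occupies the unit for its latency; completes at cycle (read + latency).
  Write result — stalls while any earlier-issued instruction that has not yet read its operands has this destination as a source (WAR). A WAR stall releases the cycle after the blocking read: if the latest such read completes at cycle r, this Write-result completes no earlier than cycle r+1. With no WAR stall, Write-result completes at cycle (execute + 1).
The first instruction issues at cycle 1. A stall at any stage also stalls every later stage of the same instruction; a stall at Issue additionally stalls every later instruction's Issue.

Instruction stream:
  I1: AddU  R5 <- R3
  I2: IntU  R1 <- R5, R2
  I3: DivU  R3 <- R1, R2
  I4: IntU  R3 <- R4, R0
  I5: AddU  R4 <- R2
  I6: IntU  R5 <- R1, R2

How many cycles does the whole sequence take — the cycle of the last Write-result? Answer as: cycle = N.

cycle 1: issue I1 (AddU)
cycle 2: I1 read-ops; issue I2 (IntU)
cycle 3: issue I3 (DivU)
cycle 4: I1 finished on AddU
cycle 5: I1→R5
cycle 6: I2 read-ops
cycle 7: I2 finished on IntU
cycle 8: I2→R1
cycle 9: I3 read-ops
cycle 16: I3 finished on DivU
cycle 17: I3→R3
cycle 18: issue I4 (IntU)
cycle 19: I4 read-ops; issue I5 (AddU)
cycle 20: I4 finished on IntU; I5 read-ops
cycle 21: I4→R3
cycle 22: I5 finished on AddU; issue I6 (IntU)
cycle 23: I5→R4; I6 read-ops
cycle 24: I6 finished on IntU
cycle 25: I6→R5

cycle = 25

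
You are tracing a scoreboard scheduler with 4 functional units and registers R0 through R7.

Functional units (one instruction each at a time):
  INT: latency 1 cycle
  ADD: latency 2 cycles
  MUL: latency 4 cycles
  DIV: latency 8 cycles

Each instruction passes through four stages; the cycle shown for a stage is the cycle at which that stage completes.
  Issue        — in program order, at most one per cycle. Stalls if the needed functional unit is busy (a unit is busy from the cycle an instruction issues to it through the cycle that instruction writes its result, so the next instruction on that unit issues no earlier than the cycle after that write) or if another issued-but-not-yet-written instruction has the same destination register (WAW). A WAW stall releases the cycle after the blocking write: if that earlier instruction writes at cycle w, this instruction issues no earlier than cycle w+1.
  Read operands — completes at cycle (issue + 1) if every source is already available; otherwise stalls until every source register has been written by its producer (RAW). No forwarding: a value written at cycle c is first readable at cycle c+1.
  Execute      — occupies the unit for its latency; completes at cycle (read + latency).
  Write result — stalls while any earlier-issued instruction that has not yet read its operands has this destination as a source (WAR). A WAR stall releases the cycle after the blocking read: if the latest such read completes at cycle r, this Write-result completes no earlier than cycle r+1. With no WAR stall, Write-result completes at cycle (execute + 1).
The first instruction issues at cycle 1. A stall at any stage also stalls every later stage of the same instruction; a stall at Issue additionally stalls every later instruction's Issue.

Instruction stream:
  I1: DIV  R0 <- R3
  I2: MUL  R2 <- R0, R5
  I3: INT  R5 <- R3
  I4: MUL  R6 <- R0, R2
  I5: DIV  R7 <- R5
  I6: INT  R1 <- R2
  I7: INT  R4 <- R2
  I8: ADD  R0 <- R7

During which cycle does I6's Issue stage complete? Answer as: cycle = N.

cycle = 20

cycle 1: I1 issues→DIV
cycle 2: I1 reads; I2 issues→MUL
cycle 3: I3 issues→INT
cycle 4: I3 reads
cycle 5: I3 exec-done
cycle 10: I1 exec-done
cycle 11: I1 writes R0
cycle 12: I2 reads
cycle 13: I3 writes R5
cycle 16: I2 exec-done
cycle 17: I2 writes R2
cycle 18: I4 issues→MUL
cycle 19: I4 reads; I5 issues→DIV
cycle 20: I5 reads; I6 issues→INT
cycle 21: I6 reads
cycle 22: I6 exec-done
cycle 23: I4 exec-done; I6 writes R1
cycle 24: I4 writes R6; I7 issues→INT
cycle 25: I7 reads; I8 issues→ADD
cycle 26: I7 exec-done
cycle 27: I7 writes R4
cycle 28: I5 exec-done
cycle 29: I5 writes R7
cycle 30: I8 reads
cycle 32: I8 exec-done
cycle 33: I8 writes R0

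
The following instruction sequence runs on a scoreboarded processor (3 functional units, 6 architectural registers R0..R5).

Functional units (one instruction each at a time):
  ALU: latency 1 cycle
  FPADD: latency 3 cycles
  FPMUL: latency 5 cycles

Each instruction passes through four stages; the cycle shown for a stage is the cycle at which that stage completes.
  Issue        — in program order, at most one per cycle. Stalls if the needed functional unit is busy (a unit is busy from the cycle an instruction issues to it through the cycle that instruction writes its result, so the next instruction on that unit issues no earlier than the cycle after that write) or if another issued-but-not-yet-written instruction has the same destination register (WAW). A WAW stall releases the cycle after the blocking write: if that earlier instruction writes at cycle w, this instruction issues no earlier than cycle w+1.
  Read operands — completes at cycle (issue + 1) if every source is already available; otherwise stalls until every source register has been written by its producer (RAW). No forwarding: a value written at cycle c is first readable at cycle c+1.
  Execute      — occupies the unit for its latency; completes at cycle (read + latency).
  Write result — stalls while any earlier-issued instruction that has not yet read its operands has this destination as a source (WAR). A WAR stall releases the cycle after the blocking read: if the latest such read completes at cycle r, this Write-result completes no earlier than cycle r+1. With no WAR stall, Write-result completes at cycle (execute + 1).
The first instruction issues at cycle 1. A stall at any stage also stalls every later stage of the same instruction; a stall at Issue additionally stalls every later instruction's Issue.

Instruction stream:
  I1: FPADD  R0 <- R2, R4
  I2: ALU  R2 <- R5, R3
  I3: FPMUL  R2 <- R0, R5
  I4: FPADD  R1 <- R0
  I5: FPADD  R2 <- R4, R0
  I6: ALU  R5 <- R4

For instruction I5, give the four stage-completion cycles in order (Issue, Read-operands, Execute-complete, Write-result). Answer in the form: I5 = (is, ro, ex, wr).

I5 = (14, 15, 18, 19)

I1  is:1  ro:2  ex:5  wr:6
I2  is:2  ro:3  ex:4  wr:5
I3  is:6  ro:7  ex:12  wr:13  — WAW R2: wait I2 write@5
I4  is:7  ro:8  ex:11  wr:12
I5  is:14  ro:15  ex:18  wr:19  — WAW R2: wait I3 write@13
I6  is:15  ro:16  ex:17  wr:18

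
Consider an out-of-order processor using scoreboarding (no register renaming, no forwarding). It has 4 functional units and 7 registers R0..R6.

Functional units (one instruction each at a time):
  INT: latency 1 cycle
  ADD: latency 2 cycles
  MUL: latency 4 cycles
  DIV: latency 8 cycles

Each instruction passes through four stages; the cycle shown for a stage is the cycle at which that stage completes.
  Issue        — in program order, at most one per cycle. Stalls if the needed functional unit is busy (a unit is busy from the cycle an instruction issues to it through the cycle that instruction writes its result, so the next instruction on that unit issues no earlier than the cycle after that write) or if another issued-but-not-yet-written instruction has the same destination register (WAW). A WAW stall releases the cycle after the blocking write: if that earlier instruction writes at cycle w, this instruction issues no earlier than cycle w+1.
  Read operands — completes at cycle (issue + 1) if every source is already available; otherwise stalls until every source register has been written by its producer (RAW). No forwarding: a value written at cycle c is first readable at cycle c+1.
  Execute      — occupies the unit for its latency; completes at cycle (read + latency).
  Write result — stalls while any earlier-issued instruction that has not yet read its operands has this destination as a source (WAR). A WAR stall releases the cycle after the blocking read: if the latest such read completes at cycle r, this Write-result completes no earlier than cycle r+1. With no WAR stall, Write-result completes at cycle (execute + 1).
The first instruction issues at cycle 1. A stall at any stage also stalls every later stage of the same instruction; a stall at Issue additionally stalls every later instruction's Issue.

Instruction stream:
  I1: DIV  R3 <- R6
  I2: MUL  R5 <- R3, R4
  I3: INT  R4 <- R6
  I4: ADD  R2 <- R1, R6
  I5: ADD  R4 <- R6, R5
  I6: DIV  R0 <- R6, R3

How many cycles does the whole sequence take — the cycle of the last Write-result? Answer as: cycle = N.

cycle = 25

t=1  I1 issues→DIV
t=2  I1 reads; I2 issues→MUL
t=3  I3 issues→INT
t=4  I3 reads; I4 issues→ADD
t=5  I3 exec-done; I4 reads
t=7  I4 exec-done
t=8  I4 writes R2
t=10  I1 exec-done
t=11  I1 writes R3
t=12  I2 reads
t=13  I3 writes R4
t=14  I5 issues→ADD
t=15  I6 issues→DIV
t=16  I2 exec-done; I6 reads
t=17  I2 writes R5
t=18  I5 reads
t=20  I5 exec-done
t=21  I5 writes R4
t=24  I6 exec-done
t=25  I6 writes R0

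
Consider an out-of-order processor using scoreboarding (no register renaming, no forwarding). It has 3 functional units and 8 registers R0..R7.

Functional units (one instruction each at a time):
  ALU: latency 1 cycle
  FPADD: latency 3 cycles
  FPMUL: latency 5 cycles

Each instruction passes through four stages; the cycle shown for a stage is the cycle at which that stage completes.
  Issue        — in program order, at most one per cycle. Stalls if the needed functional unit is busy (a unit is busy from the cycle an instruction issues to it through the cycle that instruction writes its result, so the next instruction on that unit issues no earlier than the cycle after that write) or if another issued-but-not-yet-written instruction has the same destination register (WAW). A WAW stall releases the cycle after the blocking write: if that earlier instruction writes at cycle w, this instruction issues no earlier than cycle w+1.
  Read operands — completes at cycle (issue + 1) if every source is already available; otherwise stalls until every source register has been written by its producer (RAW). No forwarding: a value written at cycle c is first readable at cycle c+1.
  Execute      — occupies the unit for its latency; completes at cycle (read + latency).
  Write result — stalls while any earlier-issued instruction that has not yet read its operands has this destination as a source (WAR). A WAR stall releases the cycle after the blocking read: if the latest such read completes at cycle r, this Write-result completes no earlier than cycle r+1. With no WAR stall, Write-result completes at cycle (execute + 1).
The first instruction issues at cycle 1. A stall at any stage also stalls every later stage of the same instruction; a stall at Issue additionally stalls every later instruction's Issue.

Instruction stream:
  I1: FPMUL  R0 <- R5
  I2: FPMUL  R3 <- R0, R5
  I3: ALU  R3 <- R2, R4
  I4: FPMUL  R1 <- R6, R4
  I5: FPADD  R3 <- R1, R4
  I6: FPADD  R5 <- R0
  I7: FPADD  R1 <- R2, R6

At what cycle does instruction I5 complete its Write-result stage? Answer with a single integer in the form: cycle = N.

cycle = 30

I1  is:1  ro:2  ex:7  wr:8
I2  is:9  ro:10  ex:15  wr:16  — struct: FPMUL busy until I1 writes@8
I3  is:17  ro:18  ex:19  wr:20  — WAW R3: wait I2 write@16
I4  is:18  ro:19  ex:24  wr:25
I5  is:21  ro:26  ex:29  wr:30  — WAW R3: wait I3 write@20, RAW R1: wait I4 write@25
I6  is:31  ro:32  ex:35  wr:36  — struct: FPADD busy until I5 writes@30
I7  is:37  ro:38  ex:41  wr:42  — struct: FPADD busy until I6 writes@36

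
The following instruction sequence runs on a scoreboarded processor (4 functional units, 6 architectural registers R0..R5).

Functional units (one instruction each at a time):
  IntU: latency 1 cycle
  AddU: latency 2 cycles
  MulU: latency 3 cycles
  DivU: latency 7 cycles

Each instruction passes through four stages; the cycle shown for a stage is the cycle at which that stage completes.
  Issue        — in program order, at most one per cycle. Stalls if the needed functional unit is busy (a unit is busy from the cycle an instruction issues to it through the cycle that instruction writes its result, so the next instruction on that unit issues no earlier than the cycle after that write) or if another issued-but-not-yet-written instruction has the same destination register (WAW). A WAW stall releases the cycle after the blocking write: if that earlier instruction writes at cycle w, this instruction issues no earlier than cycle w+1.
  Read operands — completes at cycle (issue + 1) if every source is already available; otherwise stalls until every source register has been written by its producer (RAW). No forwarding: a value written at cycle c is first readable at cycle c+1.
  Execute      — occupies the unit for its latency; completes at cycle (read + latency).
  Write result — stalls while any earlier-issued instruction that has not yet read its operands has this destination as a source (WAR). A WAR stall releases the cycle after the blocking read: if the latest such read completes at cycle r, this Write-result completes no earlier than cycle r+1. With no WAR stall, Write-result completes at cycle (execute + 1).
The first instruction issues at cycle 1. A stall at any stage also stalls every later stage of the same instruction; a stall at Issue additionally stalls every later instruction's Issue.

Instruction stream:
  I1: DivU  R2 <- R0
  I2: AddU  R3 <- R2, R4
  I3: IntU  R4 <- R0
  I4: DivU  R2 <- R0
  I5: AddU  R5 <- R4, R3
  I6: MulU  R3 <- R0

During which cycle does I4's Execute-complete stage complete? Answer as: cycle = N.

cycle = 19

I1 -> (1, 2, 9, 10)
I2 -> (2, 11, 13, 14)  // RAW R2: wait I1 write@10
I3 -> (3, 4, 5, 12)  // WAR R4: wait I2 read@11
I4 -> (11, 12, 19, 20)  // struct: DivU busy until I1 writes@10
I5 -> (15, 16, 18, 19)  // struct: AddU busy until I2 writes@14
I6 -> (16, 17, 20, 21)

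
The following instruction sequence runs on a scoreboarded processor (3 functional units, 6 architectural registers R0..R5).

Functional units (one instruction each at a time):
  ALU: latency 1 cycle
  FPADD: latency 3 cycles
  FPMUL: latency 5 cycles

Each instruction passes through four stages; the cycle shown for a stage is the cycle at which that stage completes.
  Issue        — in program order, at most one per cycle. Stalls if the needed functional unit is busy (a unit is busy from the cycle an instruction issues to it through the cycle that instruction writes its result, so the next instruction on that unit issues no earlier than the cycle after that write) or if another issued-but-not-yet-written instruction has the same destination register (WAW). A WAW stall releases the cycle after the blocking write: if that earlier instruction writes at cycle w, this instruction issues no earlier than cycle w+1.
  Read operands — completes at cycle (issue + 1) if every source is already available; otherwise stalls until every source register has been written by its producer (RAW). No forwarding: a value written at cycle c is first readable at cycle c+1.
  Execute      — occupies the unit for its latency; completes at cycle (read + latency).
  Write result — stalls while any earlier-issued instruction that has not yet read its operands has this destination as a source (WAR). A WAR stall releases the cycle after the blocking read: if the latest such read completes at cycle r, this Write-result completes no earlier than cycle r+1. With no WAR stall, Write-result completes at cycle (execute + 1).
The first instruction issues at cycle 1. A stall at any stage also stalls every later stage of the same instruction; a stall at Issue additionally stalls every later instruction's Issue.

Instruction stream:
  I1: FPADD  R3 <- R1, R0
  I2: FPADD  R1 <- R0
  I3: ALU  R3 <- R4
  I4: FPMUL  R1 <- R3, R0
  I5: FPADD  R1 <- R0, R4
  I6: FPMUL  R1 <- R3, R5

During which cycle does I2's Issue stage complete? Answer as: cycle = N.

cycle = 7

I1 -> (1, 2, 5, 6)
I2 -> (7, 8, 11, 12)  // struct: FPADD busy until I1 writes@6
I3 -> (8, 9, 10, 11)
I4 -> (13, 14, 19, 20)  // WAW R1: wait I2 write@12
I5 -> (21, 22, 25, 26)  // WAW R1: wait I4 write@20
I6 -> (27, 28, 33, 34)  // WAW R1: wait I5 write@26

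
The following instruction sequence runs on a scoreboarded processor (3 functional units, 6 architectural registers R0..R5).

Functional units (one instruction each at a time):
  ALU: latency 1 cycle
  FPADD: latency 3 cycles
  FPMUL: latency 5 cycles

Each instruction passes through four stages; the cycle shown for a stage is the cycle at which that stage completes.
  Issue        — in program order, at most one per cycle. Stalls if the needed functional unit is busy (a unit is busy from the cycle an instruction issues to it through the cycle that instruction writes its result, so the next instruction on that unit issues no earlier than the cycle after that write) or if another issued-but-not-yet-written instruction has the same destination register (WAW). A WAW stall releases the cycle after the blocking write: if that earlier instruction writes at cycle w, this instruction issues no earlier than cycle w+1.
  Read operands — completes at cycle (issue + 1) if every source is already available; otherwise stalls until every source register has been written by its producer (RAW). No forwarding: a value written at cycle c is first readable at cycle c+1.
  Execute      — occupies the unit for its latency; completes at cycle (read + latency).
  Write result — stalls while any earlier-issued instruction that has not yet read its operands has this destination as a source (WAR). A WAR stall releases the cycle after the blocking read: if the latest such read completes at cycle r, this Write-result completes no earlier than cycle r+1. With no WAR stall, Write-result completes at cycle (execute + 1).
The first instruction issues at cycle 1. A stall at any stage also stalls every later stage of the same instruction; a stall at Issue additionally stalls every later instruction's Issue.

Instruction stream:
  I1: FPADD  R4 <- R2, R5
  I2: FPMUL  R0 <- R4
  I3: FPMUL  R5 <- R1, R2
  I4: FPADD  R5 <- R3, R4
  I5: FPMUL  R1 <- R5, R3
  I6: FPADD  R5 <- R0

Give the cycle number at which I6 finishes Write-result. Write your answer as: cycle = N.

cycle = 33

cycle 1: issue I1 (FPADD)
cycle 2: I1 read-ops, issue I2 (FPMUL)
cycle 5: I1 finished on FPADD
cycle 6: I1→R4
cycle 7: I2 read-ops
cycle 12: I2 finished on FPMUL
cycle 13: I2→R0
cycle 14: issue I3 (FPMUL)
cycle 15: I3 read-ops
cycle 20: I3 finished on FPMUL
cycle 21: I3→R5
cycle 22: issue I4 (FPADD)
cycle 23: I4 read-ops, issue I5 (FPMUL)
cycle 26: I4 finished on FPADD
cycle 27: I4→R5
cycle 28: I5 read-ops, issue I6 (FPADD)
cycle 29: I6 read-ops
cycle 32: I6 finished on FPADD
cycle 33: I5 finished on FPMUL, I6→R5
cycle 34: I5→R1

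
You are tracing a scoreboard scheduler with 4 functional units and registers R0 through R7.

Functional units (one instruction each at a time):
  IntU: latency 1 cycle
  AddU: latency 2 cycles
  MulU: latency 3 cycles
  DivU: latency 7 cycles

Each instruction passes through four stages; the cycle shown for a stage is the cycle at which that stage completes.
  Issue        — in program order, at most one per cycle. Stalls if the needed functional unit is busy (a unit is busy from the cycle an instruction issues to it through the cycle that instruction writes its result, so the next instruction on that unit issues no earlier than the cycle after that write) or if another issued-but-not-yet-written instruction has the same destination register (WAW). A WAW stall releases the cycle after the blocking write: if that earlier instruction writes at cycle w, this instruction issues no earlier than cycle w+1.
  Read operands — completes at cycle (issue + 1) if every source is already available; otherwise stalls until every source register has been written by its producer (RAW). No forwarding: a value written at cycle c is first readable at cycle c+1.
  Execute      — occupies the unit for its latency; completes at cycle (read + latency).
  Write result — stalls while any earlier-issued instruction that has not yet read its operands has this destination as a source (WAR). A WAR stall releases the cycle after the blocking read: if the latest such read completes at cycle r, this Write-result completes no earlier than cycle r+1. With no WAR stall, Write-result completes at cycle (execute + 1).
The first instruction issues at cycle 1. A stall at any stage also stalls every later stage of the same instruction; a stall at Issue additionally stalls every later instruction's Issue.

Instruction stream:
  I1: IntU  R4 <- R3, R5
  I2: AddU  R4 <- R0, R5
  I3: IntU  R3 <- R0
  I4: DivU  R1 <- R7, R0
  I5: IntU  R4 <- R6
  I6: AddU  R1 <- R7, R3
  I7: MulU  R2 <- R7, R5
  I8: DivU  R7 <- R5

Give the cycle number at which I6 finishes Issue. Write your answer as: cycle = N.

cycle = 17

[1] I1 dispatched to IntU
[2] I1 operands ready
[3] I1 complete
[4] R4←I1
[5] I2 dispatched to AddU
[6] I2 operands ready; I3 dispatched to IntU
[7] I3 operands ready; I4 dispatched to DivU
[8] I2 complete; I3 complete; I4 operands ready
[9] R4←I2; R3←I3
[10] I5 dispatched to IntU
[11] I5 operands ready
[12] I5 complete
[13] R4←I5
[15] I4 complete
[16] R1←I4
[17] I6 dispatched to AddU
[18] I6 operands ready; I7 dispatched to MulU
[19] I7 operands ready; I8 dispatched to DivU
[20] I6 complete; I8 operands ready
[21] R1←I6
[22] I7 complete
[23] R2←I7
[27] I8 complete
[28] R7←I8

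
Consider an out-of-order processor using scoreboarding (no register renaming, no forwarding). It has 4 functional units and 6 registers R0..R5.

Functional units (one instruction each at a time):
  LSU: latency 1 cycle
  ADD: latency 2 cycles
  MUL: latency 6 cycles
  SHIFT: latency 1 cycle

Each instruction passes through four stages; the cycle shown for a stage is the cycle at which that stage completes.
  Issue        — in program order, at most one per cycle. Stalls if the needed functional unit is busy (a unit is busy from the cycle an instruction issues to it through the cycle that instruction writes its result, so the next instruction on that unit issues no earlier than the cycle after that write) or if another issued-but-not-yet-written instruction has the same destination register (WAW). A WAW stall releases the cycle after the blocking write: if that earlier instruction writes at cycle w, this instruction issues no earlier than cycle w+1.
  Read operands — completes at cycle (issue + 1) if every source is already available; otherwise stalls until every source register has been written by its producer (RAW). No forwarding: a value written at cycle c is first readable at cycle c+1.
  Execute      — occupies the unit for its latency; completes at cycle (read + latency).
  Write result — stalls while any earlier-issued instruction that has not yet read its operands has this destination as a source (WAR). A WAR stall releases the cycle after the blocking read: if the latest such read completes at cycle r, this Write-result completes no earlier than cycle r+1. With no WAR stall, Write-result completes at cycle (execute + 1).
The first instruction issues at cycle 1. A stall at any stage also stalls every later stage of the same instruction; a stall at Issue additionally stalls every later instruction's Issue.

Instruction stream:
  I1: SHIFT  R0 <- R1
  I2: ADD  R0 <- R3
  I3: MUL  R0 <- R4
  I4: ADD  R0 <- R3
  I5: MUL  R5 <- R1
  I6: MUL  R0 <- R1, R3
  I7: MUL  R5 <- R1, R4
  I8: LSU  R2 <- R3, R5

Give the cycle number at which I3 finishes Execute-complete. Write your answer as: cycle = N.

t=1  I1 dispatched to SHIFT
t=2  I1 operands ready
t=3  I1 complete
t=4  R0←I1
t=5  I2 dispatched to ADD
t=6  I2 operands ready
t=8  I2 complete
t=9  R0←I2
t=10  I3 dispatched to MUL
t=11  I3 operands ready
t=17  I3 complete
t=18  R0←I3
t=19  I4 dispatched to ADD
t=20  I4 operands ready | I5 dispatched to MUL
t=21  I5 operands ready
t=22  I4 complete
t=23  R0←I4
t=27  I5 complete
t=28  R5←I5
t=29  I6 dispatched to MUL
t=30  I6 operands ready
t=36  I6 complete
t=37  R0←I6
t=38  I7 dispatched to MUL
t=39  I7 operands ready | I8 dispatched to LSU
t=45  I7 complete
t=46  R5←I7
t=47  I8 operands ready
t=48  I8 complete
t=49  R2←I8

cycle = 17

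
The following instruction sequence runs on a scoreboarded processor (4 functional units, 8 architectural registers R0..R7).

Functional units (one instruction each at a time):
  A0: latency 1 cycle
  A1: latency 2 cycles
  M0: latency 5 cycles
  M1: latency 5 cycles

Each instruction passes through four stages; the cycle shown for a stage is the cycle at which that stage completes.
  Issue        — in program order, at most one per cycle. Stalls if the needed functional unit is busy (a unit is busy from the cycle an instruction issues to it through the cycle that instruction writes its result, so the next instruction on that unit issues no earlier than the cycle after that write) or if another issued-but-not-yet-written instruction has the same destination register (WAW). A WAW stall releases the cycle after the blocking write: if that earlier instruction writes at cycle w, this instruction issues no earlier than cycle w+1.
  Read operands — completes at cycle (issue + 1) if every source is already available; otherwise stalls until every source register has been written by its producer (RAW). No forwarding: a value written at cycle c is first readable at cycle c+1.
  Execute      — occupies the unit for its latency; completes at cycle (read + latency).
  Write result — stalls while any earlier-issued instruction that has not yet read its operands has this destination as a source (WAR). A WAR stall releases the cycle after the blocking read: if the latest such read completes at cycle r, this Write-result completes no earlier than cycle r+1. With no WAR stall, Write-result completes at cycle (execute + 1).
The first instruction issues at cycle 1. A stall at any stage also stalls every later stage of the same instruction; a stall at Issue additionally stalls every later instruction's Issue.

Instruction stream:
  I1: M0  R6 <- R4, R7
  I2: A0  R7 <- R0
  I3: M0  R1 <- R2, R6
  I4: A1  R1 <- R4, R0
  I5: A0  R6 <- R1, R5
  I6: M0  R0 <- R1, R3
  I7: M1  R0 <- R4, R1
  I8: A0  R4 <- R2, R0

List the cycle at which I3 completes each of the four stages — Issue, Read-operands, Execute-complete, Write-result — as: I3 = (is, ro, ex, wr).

I3 = (9, 10, 15, 16)

[I1] 1/2/7/8
[I2] 2/3/4/5
[I3] 9/10/15/16  (struct: M0 busy until I1 writes@8)
[I4] 17/18/20/21  (WAW R1: wait I3 write@16)
[I5] 18/22/23/24  (RAW R1: wait I4 write@21)
[I6] 19/22/27/28  (RAW R1: wait I4 write@21)
[I7] 29/30/35/36  (WAW R0: wait I6 write@28)
[I8] 30/37/38/39  (RAW R0: wait I7 write@36)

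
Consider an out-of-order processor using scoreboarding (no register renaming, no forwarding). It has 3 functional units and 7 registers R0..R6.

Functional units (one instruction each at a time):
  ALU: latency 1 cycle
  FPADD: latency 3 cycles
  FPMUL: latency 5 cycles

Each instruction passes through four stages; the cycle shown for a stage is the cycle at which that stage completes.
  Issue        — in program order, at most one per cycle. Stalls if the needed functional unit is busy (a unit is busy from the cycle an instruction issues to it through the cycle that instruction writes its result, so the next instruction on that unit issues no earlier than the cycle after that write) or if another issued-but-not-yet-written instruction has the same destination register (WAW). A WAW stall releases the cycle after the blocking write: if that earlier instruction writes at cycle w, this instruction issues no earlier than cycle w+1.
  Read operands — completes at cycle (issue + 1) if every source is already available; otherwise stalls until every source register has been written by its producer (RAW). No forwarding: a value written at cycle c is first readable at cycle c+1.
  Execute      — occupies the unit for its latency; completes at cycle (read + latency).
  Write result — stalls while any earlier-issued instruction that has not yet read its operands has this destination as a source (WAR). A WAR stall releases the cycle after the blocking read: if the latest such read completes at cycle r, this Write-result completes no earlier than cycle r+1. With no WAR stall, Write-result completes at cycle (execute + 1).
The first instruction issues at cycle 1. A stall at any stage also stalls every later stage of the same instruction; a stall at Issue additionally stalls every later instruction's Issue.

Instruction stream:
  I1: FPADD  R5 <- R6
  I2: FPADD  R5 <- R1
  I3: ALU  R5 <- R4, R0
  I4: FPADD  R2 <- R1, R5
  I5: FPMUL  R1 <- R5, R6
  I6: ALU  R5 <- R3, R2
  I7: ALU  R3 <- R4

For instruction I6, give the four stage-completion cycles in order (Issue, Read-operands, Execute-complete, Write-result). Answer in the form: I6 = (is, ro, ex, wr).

cycle 1: issue I1 (FPADD)
cycle 2: I1 read-ops
cycle 5: I1 finished on FPADD
cycle 6: I1→R5
cycle 7: issue I2 (FPADD)
cycle 8: I2 read-ops
cycle 11: I2 finished on FPADD
cycle 12: I2→R5
cycle 13: issue I3 (ALU)
cycle 14: I3 read-ops; issue I4 (FPADD)
cycle 15: I3 finished on ALU; issue I5 (FPMUL)
cycle 16: I3→R5
cycle 17: I4 read-ops; I5 read-ops; issue I6 (ALU)
cycle 20: I4 finished on FPADD
cycle 21: I4→R2
cycle 22: I5 finished on FPMUL; I6 read-ops
cycle 23: I5→R1; I6 finished on ALU
cycle 24: I6→R5
cycle 25: issue I7 (ALU)
cycle 26: I7 read-ops
cycle 27: I7 finished on ALU
cycle 28: I7→R3

I6 = (17, 22, 23, 24)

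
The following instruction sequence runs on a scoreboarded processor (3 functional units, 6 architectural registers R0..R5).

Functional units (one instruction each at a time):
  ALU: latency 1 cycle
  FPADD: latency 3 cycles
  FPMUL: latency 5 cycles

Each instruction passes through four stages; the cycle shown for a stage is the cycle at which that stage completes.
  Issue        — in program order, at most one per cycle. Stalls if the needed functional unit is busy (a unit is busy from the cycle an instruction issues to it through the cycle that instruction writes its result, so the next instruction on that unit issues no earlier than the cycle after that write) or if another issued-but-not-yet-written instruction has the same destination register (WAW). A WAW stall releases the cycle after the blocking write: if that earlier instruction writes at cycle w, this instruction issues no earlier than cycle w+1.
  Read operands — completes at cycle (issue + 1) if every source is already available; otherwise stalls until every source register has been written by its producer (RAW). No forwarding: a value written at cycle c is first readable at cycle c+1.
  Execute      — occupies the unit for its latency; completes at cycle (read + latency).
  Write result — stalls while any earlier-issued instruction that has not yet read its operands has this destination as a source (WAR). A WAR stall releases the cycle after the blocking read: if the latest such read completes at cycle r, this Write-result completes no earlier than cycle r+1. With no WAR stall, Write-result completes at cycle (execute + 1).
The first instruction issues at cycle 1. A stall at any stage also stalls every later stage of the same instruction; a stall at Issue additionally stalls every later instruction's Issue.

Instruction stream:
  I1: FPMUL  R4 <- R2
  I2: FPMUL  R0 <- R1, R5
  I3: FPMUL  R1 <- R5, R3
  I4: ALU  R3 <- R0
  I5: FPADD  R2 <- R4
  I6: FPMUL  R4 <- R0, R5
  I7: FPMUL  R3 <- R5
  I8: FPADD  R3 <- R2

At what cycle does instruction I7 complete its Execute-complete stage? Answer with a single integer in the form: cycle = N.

cycle = 39

[I1] 1/2/7/8
[I2] 9/10/15/16  (struct: FPMUL busy until I1 writes@8)
[I3] 17/18/23/24  (struct: FPMUL busy until I2 writes@16)
[I4] 18/19/20/21
[I5] 19/20/23/24
[I6] 25/26/31/32  (struct: FPMUL busy until I3 writes@24)
[I7] 33/34/39/40  (struct: FPMUL busy until I6 writes@32)
[I8] 41/42/45/46  (WAW R3: wait I7 write@40)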